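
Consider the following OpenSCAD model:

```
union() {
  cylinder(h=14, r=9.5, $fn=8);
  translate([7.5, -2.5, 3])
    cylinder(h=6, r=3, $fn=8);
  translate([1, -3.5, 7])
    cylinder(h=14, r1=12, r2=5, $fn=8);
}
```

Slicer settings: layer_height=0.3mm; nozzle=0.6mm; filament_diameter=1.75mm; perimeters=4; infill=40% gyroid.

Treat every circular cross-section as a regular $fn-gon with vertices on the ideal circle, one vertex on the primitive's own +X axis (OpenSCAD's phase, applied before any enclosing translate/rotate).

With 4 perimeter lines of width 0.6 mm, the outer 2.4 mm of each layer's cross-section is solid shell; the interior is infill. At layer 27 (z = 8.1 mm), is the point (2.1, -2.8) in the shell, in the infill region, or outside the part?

infill

At z = 8.1 mm: the cylinder: section is a regular 8-gon, circumradius r=9.5; the r=3 cylinder at (7.5, -2.5) contributes a regular 8-gon of circumradius 3; the cone at (1, -3.5): at t=0.079 of its height the radius interpolates to r₁+(r₂−r₁)t = 11.450, giving a regular 8-gon of that circumradius; Taking the union: the regions partially overlap (shared area 255.81 mm²), so overlapping operands fuse into one piece — 1 connected region. Overall, the cross-section is a single solid region. The nearest boundary edge runs (9.10, 4.60)→(12.45, -3.50); distance from the point to it = 9.29 mm. The point is inside the cross-section and 9.29 mm from the nearest boundary — more than the 2.4 mm shell width (4 × 0.6), so it's in the infill interior.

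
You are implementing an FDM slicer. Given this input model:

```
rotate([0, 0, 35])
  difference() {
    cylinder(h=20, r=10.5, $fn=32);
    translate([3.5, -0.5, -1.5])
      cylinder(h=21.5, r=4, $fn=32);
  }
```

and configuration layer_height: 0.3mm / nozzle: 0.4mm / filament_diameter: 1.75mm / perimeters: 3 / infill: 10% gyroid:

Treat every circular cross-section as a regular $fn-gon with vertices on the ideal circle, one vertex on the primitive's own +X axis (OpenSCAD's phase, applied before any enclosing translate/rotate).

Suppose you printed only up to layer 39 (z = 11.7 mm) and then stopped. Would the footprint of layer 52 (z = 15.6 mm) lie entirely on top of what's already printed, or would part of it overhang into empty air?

Compare the two slices. At z = 11.7: the r=10.5 cylinder gives a regular 32-gon of circumradius 10.5 (constant along its height) (area = (32/2)·10.500²·sin(360°/32) = 344.14 mm²); the r=4 cylinder at (3.5, -0.5) contributes a regular 32-gon of circumradius 4 (area = (32/2)·4.000²·sin(360°/32) = 49.94 mm²); After the difference (first − rest): starting from the r=10.5 cylinder (344.14 mm²), the r=4 cylinder at (3.5, -0.5) lies wholly inside it (removes its full 49.94 mm² and its 25.09 mm outline becomes a hole wall) — area = 294.20 mm²; (rotated 35° about Z; rotation is an isometry so areas/perimeters/island counts are preserved). At z = 15.6: the r=10.5 cylinder gives a regular 32-gon of circumradius 10.5 (constant along its height) (area = (32/2)·10.500²·sin(360°/32) = 344.14 mm²); the r=4 cylinder at (3.5, -0.5) gives a regular 32-gon of circumradius 4 (constant along its height) (area = (32/2)·4.000²·sin(360°/32) = 49.94 mm²); After the difference (first − rest): starting from the r=10.5 cylinder (344.14 mm²), the r=4 cylinder at (3.5, -0.5) lies wholly inside it (removes its full 49.94 mm² and its 25.09 mm outline becomes a hole wall) — area = 294.20 mm²; (whole slice rotated 35° about Z — lengths, areas and connectivity unchanged). Checking containment: the cross-section at z = 15.6 is a subset of the cross-section at z = 11.7.

entirely on top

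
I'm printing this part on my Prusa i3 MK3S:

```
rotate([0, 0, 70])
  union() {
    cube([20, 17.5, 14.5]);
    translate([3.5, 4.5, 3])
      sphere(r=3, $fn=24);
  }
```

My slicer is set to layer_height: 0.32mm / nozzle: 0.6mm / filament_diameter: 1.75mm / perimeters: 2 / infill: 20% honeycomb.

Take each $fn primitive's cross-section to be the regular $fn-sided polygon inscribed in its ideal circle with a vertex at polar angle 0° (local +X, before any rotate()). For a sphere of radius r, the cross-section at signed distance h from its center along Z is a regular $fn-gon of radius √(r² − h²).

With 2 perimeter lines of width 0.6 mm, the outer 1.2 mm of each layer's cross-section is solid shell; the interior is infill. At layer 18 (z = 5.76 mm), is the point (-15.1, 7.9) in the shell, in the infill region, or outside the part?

At z = 5.76 mm: the cube is present — its section is the full 20×17.5 rectangle; the r=3 sphere at (3.5, 4.5) slices to a regular 24-gon of circumradius 1.176 (√(r²−h²) with h=2.76 from center); Combining (union): the r=3 sphere at (3.5, 4.5) lies entirely inside the 20×17.5 cube, so the union is just the 20×17.5 cube — 1 connected region; (rotated 70° about Z; rotation is an isometry so areas/perimeters/island counts are preserved). Overall, the cross-section is a single solid region. Undo the 70° rotation: the query point maps to (2.259, 16.891) in the un-rotated model frame. The nearest boundary edge runs (0.00, 17.50)→(20.00, 17.50); distance from the point to it = 0.61 mm. The point is inside the cross-section, 0.61 mm from the nearest boundary — within the 1.2 mm shell band (2 × 0.6).

shell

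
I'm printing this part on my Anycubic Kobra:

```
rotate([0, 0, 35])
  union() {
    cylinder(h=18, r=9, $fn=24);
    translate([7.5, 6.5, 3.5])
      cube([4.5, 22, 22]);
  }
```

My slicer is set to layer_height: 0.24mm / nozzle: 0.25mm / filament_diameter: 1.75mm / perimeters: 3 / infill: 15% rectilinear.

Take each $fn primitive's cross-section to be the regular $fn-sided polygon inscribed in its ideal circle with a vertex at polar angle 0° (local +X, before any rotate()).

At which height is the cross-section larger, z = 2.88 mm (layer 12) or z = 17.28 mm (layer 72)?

Layer 12 (z = 2.88): the r=9 cylinder gives a regular 24-gon of circumradius 9 (constant along its height) (area = (24/2)·9.000²·sin(360°/24) = 251.57 mm²); the cube at (7.5, 6.5) does not reach this height (z outside [3.5, 25.5]); Combining (union): only the r=9 cylinder is present, so the union is just that shape — area = 251.57 mm²; (rotated 35° about Z; rotation is an isometry so areas/perimeters/island counts are preserved). So its area = 251.57 mm². Layer 72 (z = 17.28): the r=9 cylinder gives a regular 24-gon of circumradius 9 (constant along its height) (area = (24/2)·9.000²·sin(360°/24) = 251.57 mm²); the cube at (7.5, 6.5) is present — its section is the full 4.5×22 rectangle (area 99.00 mm²); Taking the union: the 2 present regions are separate (no shared area or edge), so areas and boundary lengths simply add and each stays a separate island — area = 350.57 mm²; (whole slice rotated 35° about Z — lengths, areas and connectivity unchanged). So its area = 350.57 mm². Layer 72 is larger (350.57 vs 251.57 mm²).

layer 72 (z = 17.28 mm)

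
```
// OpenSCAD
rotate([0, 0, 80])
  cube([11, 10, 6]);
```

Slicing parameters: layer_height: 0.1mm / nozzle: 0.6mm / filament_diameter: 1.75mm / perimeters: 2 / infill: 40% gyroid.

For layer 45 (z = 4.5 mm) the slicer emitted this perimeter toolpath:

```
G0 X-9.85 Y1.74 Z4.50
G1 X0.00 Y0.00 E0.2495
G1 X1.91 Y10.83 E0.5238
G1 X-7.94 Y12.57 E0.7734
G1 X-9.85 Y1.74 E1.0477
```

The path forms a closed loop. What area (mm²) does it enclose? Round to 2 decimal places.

110.00 mm²

Apply the shoelace formula to the sequence of (X, Y) vertices; enclosed area = 110.00 mm².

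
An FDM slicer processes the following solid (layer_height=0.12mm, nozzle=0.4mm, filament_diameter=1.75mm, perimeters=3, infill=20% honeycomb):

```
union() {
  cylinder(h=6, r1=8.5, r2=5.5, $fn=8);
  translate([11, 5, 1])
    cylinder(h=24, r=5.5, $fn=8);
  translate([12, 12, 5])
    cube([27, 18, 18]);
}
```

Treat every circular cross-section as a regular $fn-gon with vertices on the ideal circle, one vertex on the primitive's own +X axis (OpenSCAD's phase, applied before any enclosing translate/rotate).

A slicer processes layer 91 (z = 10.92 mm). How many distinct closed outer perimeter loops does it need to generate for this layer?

At z = 10.92 mm: the cone is absent (z outside [0, 6]); the r=5.5 cylinder at (11, 5) contributes a regular 8-gon of circumradius 5.5; the cube at (12, 12) (footprint 27×18) is included at this height; Merging all regions: the 2 present regions are separate (no shared area or edge), so areas and boundary lengths simply add and each stays a separate island — 2 connected regions. The result has 2 disconnected regions.

2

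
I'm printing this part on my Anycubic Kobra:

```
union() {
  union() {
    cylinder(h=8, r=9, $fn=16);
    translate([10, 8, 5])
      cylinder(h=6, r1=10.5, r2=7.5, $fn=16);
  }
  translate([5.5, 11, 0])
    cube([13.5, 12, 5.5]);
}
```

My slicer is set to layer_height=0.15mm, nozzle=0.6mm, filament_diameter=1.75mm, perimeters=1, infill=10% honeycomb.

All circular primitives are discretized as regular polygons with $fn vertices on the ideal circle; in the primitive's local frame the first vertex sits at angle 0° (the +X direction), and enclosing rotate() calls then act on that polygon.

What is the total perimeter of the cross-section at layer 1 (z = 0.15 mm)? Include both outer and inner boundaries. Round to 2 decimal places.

107.19 mm

At z = 0.15 mm: the r=9 cylinder gives a regular 16-gon of circumradius 9 (constant along its height) (perimeter = 2·16·9.000·sin(180°/16) = 56.19 mm); the cone at (10, 8) is not intersected at this z (z outside [5, 11]); Combining (union): only the r=9 cylinder is present, so the union is just that shape — boundary = 56.19 mm; the cube at (5.5, 11) (footprint 13.5×12) is included at this height (perimeter 51.00 mm); Combining (union): the 2 present regions are separate (no shared area or edge), so areas and boundary lengths simply add and each stays a separate island — boundary = 107.19 mm. Overall, the cross-section has 2 separate islands. Total boundary length (outer) = 107.19 mm.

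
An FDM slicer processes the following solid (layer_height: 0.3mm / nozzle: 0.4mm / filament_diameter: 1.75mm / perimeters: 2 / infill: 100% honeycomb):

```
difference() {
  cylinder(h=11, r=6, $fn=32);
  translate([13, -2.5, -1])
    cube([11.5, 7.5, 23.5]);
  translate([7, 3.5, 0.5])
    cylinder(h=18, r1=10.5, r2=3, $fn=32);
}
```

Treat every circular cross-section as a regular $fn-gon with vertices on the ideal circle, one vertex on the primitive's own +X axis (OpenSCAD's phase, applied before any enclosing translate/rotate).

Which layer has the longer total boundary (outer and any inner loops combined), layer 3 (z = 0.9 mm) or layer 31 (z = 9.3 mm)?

Layer 3 (z = 0.9): the cylinder: section is a regular 32-gon, circumradius r=6 (perimeter = 2·32·6.000·sin(180°/32) = 37.64 mm); the cube at (13, -2.5) is present — its section is the full 11.5×7.5 rectangle (perimeter 38.00 mm); the cone at (7, 3.5) (r1=10.5→r2=3) has section circumradius 10.333 here — a regular 32-gon (perimeter = 2·32·10.333·sin(180°/32) = 64.82 mm); Subtracting the remaining from the first: starting from the r=6 cylinder, the 11.5×7.5 cube at (13, -2.5) misses the remaining region (no effect); the cone at (7, 3.5) partially overlaps it — only the 78.44 mm² overlap (of its 333.30 mm²) is removed, clipping the outline — boundary = 30.43 mm. So its perimeter = 30.43 mm. Layer 31 (z = 9.3): the cylinder: section is a regular 32-gon, circumradius r=6 (perimeter = 2·32·6.000·sin(180°/32) = 37.64 mm); the cube at (13, -2.5) (footprint 11.5×7.5) is included at this height (perimeter 38.00 mm); the cone at (7, 3.5): at t=0.489 of its height the radius interpolates to r₁+(r₂−r₁)t = 6.833, giving a regular 32-gon of that circumradius (perimeter = 2·32·6.833·sin(180°/32) = 42.87 mm); After the difference (first − rest): starting from the r=6 cylinder, the 11.5×7.5 cube at (13, -2.5) misses the remaining region (no effect); the cone at (7, 3.5) partially overlaps it — only the 34.92 mm² overlap (of its 145.75 mm²) is removed, clipping the outline — boundary = 36.99 mm. So its perimeter = 36.99 mm. Layer 31 is larger (36.99 vs 30.43 mm).

layer 31 (z = 9.3 mm)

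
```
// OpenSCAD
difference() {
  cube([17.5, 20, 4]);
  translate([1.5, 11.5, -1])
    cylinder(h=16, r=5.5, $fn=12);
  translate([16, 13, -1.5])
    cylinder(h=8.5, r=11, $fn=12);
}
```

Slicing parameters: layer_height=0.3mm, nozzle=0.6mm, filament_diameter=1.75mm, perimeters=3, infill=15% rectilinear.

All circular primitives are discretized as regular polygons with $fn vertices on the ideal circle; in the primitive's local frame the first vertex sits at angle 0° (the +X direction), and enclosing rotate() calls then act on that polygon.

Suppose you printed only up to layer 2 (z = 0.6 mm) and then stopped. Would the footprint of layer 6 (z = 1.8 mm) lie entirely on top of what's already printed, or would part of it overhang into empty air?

Compare the two slices. At z = 0.6: the cube (footprint 17.5×20) is included at this height (area 350.00 mm²); the r=5.5 cylinder at (1.5, 11.5) contributes a regular 12-gon of circumradius 5.5 (area = (12/2)·5.500²·sin(360°/12) = 90.75 mm²); the r=11 cylinder at (16, 13) contributes a regular 12-gon of circumradius 11 (area = (12/2)·11.000²·sin(360°/12) = 363.00 mm²); Taking the first minus the rest: starting from the 17.5×20 cube (350.00 mm²), the r=5.5 cylinder at (1.5, 11.5) partially overlaps it — only the 61.27 mm² overlap (of its 90.75 mm²) is removed, clipping the outline; the r=11 cylinder at (16, 13) partially overlaps it — only the 180.37 mm² overlap (of its 363.00 mm²) is removed, clipping the outline — area = 108.36 mm². At z = 1.8: the cube (footprint 17.5×20) is included at this height (area 350.00 mm²); the r=5.5 cylinder at (1.5, 11.5) gives a regular 12-gon of circumradius 5.5 (constant along its height) (area = (12/2)·5.500²·sin(360°/12) = 90.75 mm²); the r=11 cylinder at (16, 13) contributes a regular 12-gon of circumradius 11 (area = (12/2)·11.000²·sin(360°/12) = 363.00 mm²); Taking the first minus the rest: starting from the 17.5×20 cube (350.00 mm²), the r=5.5 cylinder at (1.5, 11.5) partially overlaps it — only the 61.27 mm² overlap (of its 90.75 mm²) is removed, clipping the outline; the r=11 cylinder at (16, 13) partially overlaps it — only the 180.37 mm² overlap (of its 363.00 mm²) is removed, clipping the outline — area = 108.36 mm². Checking containment: the cross-section at z = 1.8 is a subset of the cross-section at z = 0.6.

entirely on top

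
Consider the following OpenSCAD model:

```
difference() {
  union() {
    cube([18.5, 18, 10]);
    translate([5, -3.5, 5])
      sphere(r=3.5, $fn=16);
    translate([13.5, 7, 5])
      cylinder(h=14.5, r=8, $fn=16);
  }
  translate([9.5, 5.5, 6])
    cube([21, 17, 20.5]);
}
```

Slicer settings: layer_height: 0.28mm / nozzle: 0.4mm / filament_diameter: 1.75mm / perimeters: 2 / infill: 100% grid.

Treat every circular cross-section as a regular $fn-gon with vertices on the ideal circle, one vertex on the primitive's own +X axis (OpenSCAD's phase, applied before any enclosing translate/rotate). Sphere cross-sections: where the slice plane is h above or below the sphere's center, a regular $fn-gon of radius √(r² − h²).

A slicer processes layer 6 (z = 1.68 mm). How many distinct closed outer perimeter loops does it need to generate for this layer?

2

At z = 1.68 mm: the 18.5×18 cube contributes its full rectangle; the sphere at (5, -3.5): section is a regular 16-gon, circumradius = √(r²−h²) = √(3.5²−3.32²) = 1.108; the cylinder at (13.5, 7) is absent (z outside [5, 19.5]); Merging all regions: the 2 present regions are separate (no shared area or edge), so areas and boundary lengths simply add and each stays a separate island — 2 connected regions; the cube at (9.5, 5.5) is not intersected at this z (z outside [6, 26.5]); Taking the first minus the rest: none of the subtracted shapes is present at this height, so that combined region is unchanged — 2 connected regions. The result has 2 disconnected regions.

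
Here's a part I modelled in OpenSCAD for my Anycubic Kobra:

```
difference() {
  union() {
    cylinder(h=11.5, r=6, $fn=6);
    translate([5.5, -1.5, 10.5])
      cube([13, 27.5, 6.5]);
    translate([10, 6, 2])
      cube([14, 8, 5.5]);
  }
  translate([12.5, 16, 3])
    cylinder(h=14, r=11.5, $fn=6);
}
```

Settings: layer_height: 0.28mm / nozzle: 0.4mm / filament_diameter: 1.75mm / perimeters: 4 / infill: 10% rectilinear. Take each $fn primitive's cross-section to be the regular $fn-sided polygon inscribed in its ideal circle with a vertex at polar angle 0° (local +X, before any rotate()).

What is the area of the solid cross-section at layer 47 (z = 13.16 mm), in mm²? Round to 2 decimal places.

101.37 mm²

At z = 13.16 mm: the cylinder is absent (z outside [0, 11.5]); the cube at (5.5, -1.5) (footprint 13×27.5) is included at this height (area 357.50 mm²); the cube at (10, 6) does not reach this height (z outside [2, 7.5]); Combining (union): only the 13×27.5 cube at (5.5, -1.5) is present, so the union is just that shape — area = 357.50 mm²; the cylinder at (12.5, 16): section is a regular 6-gon, circumradius r=11.5 (area = (6/2)·11.500²·sin(360°/6) = 343.60 mm²); Taking the first minus the rest: starting from that combined region (357.50 mm²), the r=11.5 cylinder at (12.5, 16) partially overlaps it — only the 256.13 mm² overlap (of its 343.60 mm²) is removed, clipping the outline — area = 101.37 mm². Overall, the cross-section has 2 separate islands. Net area = 101.37 mm².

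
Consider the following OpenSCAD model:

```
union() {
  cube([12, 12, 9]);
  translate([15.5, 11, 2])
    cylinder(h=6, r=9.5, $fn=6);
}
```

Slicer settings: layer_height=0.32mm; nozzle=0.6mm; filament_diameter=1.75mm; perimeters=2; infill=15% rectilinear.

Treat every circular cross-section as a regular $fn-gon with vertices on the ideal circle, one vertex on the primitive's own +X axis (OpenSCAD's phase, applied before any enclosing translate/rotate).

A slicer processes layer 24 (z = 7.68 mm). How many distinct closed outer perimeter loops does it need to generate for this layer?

At z = 7.68 mm: the cube is present — its section is the full 12×12 rectangle; the r=9.5 cylinder at (15.5, 11) contributes a regular 6-gon of circumradius 9.5; Taking the union: the regions partially overlap (shared area 35.54 mm²), so overlapping operands fuse into one piece — 1 connected region. The result has 1 disconnected region.

1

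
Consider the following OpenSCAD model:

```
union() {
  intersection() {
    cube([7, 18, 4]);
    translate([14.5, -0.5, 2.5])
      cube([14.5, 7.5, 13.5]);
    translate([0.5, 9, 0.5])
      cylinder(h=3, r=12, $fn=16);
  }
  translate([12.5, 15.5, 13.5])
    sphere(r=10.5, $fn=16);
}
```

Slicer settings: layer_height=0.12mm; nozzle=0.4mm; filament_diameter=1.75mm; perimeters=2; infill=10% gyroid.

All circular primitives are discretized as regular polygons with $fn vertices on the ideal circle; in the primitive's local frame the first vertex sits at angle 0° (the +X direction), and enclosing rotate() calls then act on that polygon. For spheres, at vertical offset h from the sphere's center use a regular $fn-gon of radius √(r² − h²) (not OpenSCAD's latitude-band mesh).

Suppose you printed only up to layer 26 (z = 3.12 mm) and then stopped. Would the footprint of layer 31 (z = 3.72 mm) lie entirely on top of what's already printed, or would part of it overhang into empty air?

part overhangs

Compare the two slices. At z = 3.12: the cube is present — its section is the full 7×18 rectangle (area 126.00 mm²); the cube at (14.5, -0.5) (footprint 14.5×7.5) is included at this height (area 108.75 mm²); the cylinder at (0.5, 9): section is a regular 16-gon, circumradius r=12 (area = (16/2)·12.000²·sin(360°/16) = 440.85 mm²); After intersecting: the 14.5×7.5 cube at (14.5, -0.5) does not overlap the 7×18 cube (empty); the r=12 cylinder at (0.5, 9) does not overlap the running intersection (empty) — nothing remains; the r=10.5 sphere at (12.5, 15.5) slices to a regular 16-gon of circumradius 1.583 (√(r²−h²) with h=10.38 from center) (area = (16/2)·1.583²·sin(360°/16) = 7.67 mm²); Merging all regions: only the r=10.5 sphere at (12.5, 15.5) is present, so the union is just that shape — area = 7.67 mm². At z = 3.72: the cube is present — its section is the full 7×18 rectangle (area 126.00 mm²); the 14.5×7.5 cube at (14.5, -0.5) contributes its full rectangle (area 108.75 mm²); the cylinder at (0.5, 9) is not intersected at this z (z outside [0.5, 3.5]); Keeping only the common overlap: at least one operand is absent at this height, so nothing remains; the r=10.5 sphere at (12.5, 15.5) slices to a regular 16-gon of circumradius 3.821 (√(r²−h²) with h=9.78 from center) (area = (16/2)·3.821²·sin(360°/16) = 44.70 mm²); Taking the union: only the r=10.5 sphere at (12.5, 15.5) is present, so the union is just that shape — area = 44.70 mm². Checking containment: at z = 3.72 the cross-section extends beyond the z = 3.12 cross-section by about 37.03 mm².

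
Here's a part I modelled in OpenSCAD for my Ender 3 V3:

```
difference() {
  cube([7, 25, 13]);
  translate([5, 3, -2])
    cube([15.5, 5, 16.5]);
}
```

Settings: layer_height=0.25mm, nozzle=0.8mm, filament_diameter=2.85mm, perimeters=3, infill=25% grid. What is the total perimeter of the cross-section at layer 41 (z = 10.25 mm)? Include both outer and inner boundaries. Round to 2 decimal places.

68.00 mm

At z = 10.25 mm: the cube (footprint 7×25) is included at this height (perimeter 64.00 mm); the 15.5×5 cube at (5, 3) contributes its full rectangle (perimeter 41.00 mm); After the difference (first − rest): starting from the 7×25 cube, the 15.5×5 cube at (5, 3) partially overlaps it — only the 10.00 mm² overlap (of its 77.50 mm²) is removed, clipping the outline — boundary = 68.00 mm. Overall, the cross-section is a single solid region. Total boundary length (outer) = 68.00 mm.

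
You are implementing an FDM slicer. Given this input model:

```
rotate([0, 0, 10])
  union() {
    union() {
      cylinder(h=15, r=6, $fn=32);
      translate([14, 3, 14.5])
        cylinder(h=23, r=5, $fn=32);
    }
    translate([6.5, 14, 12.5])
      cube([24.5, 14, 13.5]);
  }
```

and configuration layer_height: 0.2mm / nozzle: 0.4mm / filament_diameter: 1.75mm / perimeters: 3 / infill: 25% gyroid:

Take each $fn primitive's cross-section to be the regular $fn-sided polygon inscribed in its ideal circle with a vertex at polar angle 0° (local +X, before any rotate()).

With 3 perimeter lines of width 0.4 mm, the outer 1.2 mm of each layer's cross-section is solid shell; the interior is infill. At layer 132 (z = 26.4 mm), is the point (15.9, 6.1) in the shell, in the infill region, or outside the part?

At z = 26.4 mm: the cylinder does not reach this height (z outside [0, 15]); the cylinder at (14, 3): section is a regular 32-gon, circumradius r=5; Merging all regions: only the r=5 cylinder at (14, 3) is present, so the union is just that shape — 1 connected region; the cube at (6.5, 14) is not intersected at this z (z outside [12.5, 26]); Combining (union): only the result so far is present, so the union is just that shape — 1 connected region; (whole slice rotated 10° about Z — lengths, areas and connectivity unchanged). Overall, the cross-section is a single solid region. Undo the 10° rotation: the query point maps to (16.718, 3.246) in the un-rotated model frame. The nearest boundary edge runs (19.00, 3.00)→(18.90, 3.98); distance from the point to it = 2.25 mm. The point is inside the cross-section and 2.25 mm from the nearest boundary — more than the 1.2 mm shell width (3 × 0.4), so it's in the infill interior.

infill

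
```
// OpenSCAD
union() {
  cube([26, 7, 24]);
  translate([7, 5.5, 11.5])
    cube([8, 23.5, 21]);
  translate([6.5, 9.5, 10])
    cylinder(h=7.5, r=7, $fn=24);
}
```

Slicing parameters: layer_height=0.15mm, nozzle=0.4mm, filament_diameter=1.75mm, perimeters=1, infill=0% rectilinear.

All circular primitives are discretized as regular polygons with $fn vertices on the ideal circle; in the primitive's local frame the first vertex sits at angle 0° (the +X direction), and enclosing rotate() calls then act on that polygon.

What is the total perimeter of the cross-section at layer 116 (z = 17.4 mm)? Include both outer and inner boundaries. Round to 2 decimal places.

At z = 17.4 mm: the cube is present — its section is the full 26×7 rectangle (perimeter 66.00 mm); the 8×23.5 cube at (7, 5.5) contributes its full rectangle (perimeter 63.00 mm); the r=7 cylinder at (6.5, 9.5) contributes a regular 24-gon of circumradius 7 (perimeter = 2·24·7.000·sin(180°/24) = 43.86 mm); Combining (union): the regions partially overlap (shared area 104.38 mm²), so the edge portions inside another operand are dropped and the merged outline is re-measured after clipping — boundary = 107.63 mm. Overall, the cross-section is a single solid region. Total boundary length (outer) = 107.63 mm.

107.63 mm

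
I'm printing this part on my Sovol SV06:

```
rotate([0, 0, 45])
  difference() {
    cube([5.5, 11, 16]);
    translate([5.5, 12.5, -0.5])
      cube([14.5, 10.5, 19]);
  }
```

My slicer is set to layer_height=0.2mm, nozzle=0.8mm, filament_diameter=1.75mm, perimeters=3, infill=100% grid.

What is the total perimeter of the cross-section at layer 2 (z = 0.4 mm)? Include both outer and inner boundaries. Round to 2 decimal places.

33.00 mm

At z = 0.4 mm: the cube is present — its section is the full 5.5×11 rectangle (perimeter 33.00 mm); the 14.5×10.5 cube at (5.5, 12.5) contributes its full rectangle (perimeter 50.00 mm); After the difference (first − rest): starting from the 5.5×11 cube, the 14.5×10.5 cube at (5.5, 12.5) misses the remaining region (no effect) — boundary = 33.00 mm; (whole slice rotated 45° about Z — lengths, areas and connectivity unchanged). Overall, the cross-section is a single solid region. Total boundary length (outer) = 33.00 mm.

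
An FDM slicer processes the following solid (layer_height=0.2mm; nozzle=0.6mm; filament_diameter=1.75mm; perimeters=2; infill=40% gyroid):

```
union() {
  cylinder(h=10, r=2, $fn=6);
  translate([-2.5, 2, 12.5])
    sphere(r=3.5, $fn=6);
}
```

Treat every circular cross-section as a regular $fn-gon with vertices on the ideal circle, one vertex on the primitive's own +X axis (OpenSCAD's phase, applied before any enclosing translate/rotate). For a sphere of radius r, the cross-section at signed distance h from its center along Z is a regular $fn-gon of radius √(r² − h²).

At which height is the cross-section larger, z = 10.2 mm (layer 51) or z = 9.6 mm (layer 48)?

layer 48 (z = 9.6 mm)

Layer 51 (z = 10.2): the cylinder does not reach this height (z outside [0, 10]); the r=3.5 sphere at (-2.5, 2) contributes a regular 6-gon of circumradius √(3.5²−2.3²) = 2.638 (area = (6/2)·2.638²·sin(360°/6) = 18.08 mm²); Merging all regions: only the r=3.5 sphere at (-2.5, 2) is present, so the union is just that shape — area = 18.08 mm². So its area = 18.08 mm². Layer 48 (z = 9.6): the r=2 cylinder gives a regular 6-gon of circumradius 2 (constant along its height) (area = (6/2)·2.000²·sin(360°/6) = 10.39 mm²); the r=3.5 sphere at (-2.5, 2) contributes a regular 6-gon of circumradius √(3.5²−2.9²) = 1.960 (area = (6/2)·1.960²·sin(360°/6) = 9.98 mm²); Taking the union: the regions partially overlap — summed areas 20.37 mm² minus the doubly-counted overlap 0.44 mm² gives 19.93 mm² — area = 19.93 mm². So its area = 19.93 mm². Layer 48 is larger (19.93 vs 18.08 mm²).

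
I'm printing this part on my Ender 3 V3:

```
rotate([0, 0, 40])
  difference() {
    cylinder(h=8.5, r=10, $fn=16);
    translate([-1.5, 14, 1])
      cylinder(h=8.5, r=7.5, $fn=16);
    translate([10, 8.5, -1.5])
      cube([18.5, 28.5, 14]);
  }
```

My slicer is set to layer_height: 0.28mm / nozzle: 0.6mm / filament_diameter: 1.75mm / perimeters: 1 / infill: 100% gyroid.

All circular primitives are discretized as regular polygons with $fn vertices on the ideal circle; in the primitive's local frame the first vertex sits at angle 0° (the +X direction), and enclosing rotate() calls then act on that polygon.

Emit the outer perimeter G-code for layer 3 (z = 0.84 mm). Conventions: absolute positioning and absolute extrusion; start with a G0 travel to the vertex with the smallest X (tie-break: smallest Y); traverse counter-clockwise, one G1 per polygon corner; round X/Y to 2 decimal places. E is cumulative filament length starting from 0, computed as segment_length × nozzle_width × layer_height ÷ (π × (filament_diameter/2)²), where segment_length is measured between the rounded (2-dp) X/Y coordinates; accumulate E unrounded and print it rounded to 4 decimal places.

G0 X-9.96 Y0.87 Z0.84
G1 X-9.54 Y-3.01 E0.2726
G1 X-7.66 Y-6.43 E0.5452
G1 X-4.62 Y-8.87 E0.8174
G1 X-0.87 Y-9.96 E1.0902
G1 X3.01 Y-9.54 E1.3628
G1 X6.43 Y-7.66 E1.6354
G1 X8.87 Y-4.62 E1.9076
G1 X9.96 Y-0.87 E2.1804
G1 X9.54 Y3.01 E2.4530
G1 X7.66 Y6.43 E2.7256
G1 X4.62 Y8.87 E2.9979
G1 X0.87 Y9.96 E3.2706
G1 X-3.01 Y9.54 E3.5432
G1 X-6.43 Y7.66 E3.8158
G1 X-8.87 Y4.62 E4.0881
G1 X-9.96 Y0.87 E4.3608

At z = 0.84 mm: the r=10 cylinder gives a regular 16-gon of circumradius 10 (constant along its height); the cylinder at (-1.5, 14) is not intersected at this z (z outside [1, 9.5]); the cube at (10, 8.5) is present — its section is the full 18.5×28.5 rectangle; Taking the first minus the rest: starting from the r=10 cylinder, the 18.5×28.5 cube at (10, 8.5) misses the remaining region (no effect) — 1 connected region; (whole slice rotated 40° about Z — lengths, areas and connectivity unchanged). The outline is a single polygon with 16 vertices. Extrusion per mm of travel: 0.6 × 0.28 / (π × 0.875²) = 0.069846. Accumulating E over each segment gives final E = 4.3608.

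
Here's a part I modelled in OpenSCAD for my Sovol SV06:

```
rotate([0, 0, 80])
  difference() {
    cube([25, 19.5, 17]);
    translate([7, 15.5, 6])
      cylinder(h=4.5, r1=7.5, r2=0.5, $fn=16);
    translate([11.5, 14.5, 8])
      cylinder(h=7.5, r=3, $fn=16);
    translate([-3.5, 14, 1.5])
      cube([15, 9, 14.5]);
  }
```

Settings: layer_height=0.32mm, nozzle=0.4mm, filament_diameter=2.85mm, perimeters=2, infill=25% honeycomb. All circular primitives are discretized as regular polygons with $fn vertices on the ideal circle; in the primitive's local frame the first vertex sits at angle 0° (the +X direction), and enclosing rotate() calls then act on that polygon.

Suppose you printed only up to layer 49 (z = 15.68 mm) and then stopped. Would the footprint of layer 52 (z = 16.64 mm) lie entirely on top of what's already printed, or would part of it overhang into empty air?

part overhangs

Compare the two slices. At z = 15.68: the cube (footprint 25×19.5) is included at this height (area 487.50 mm²); the cone at (7, 15.5) does not reach this height (z outside [6, 10.5]); the cylinder at (11.5, 14.5) is absent (z outside [8, 15.5]); the cube at (-3.5, 14) is present — its section is the full 15×9 rectangle (area 135.00 mm²); After the difference (first − rest): starting from the 25×19.5 cube (487.50 mm²), the 15×9 cube at (-3.5, 14) partially overlaps it — only the 63.25 mm² overlap (of its 135.00 mm²) is removed, clipping the outline — area = 424.25 mm²; (rotated 80° about Z; rotation is an isometry so areas/perimeters/island counts are preserved). At z = 16.64: the cube is present — its section is the full 25×19.5 rectangle (area 487.50 mm²); the cone at (7, 15.5) does not reach this height (z outside [6, 10.5]); the cylinder at (11.5, 14.5) is not intersected at this z (z outside [8, 15.5]); the cube at (-3.5, 14) is not intersected at this z (z outside [1.5, 16]); Taking the first minus the rest: none of the subtracted shapes is present at this height, so the 25×19.5 cube is unchanged — area = 487.50 mm²; (whole slice rotated 80° about Z — lengths, areas and connectivity unchanged). Checking containment: at z = 16.64 the cross-section extends beyond the z = 15.68 cross-section by about 63.25 mm².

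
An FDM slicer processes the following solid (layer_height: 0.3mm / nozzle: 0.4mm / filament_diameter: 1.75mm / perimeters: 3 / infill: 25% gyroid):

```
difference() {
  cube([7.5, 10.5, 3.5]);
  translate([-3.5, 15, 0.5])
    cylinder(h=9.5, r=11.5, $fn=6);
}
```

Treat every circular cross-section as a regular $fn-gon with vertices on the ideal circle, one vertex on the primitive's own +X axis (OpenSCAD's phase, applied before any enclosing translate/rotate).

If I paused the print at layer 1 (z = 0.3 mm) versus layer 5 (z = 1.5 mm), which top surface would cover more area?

layer 1 (z = 0.3 mm)

Layer 1 (z = 0.3): the 7.5×10.5 cube contributes its full rectangle (area 78.75 mm²); the cylinder at (-3.5, 15) does not reach this height (z outside [0.5, 10]); Taking the first minus the rest: none of the subtracted shapes is present at this height, so the 7.5×10.5 cube is unchanged — area = 78.75 mm². So its area = 78.75 mm². Layer 5 (z = 1.5): the cube (footprint 7.5×10.5) is included at this height (area 78.75 mm²); the cylinder at (-3.5, 15): section is a regular 6-gon, circumradius r=11.5 (area = (6/2)·11.500²·sin(360°/6) = 343.60 mm²); Subtracting the remaining from the first: starting from the 7.5×10.5 cube (78.75 mm²), the r=11.5 cylinder at (-3.5, 15) partially overlaps it — only the 20.89 mm² overlap (of its 343.60 mm²) is removed, clipping the outline — area = 57.86 mm². So its area = 57.86 mm². Layer 1 is larger (78.75 vs 57.86 mm²).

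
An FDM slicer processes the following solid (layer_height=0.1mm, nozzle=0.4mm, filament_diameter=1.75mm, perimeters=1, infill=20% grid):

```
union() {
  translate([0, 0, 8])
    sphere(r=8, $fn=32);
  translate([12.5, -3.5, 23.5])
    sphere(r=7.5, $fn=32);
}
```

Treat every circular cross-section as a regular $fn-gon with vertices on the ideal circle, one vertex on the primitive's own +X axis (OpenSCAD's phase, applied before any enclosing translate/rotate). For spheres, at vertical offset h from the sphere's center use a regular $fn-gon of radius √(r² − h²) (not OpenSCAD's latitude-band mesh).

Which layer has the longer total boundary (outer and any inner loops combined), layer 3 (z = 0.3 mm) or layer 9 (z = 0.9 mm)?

layer 9 (z = 0.9 mm)

Layer 3 (z = 0.3): the sphere: section is a regular 32-gon, circumradius = √(r²−h²) = √(8²−7.7²) = 2.170 (perimeter = 2·32·2.170·sin(180°/32) = 13.61 mm); the sphere at (12.5, -3.5) does not reach this height (|z−center|=23.200 > r=7.5); Combining (union): only the r=8 sphere is present, so the union is just that shape — boundary = 13.61 mm. So its perimeter = 13.61 mm. Layer 9 (z = 0.9): the r=8 sphere slices to a regular 32-gon of circumradius 3.686 (√(r²−h²) with h=7.1 from center) (perimeter = 2·32·3.686·sin(180°/32) = 23.13 mm); the sphere at (12.5, -3.5) does not reach this height (|z−center|=22.600 > r=7.5); Taking the union: only the r=8 sphere is present, so the union is just that shape — boundary = 23.13 mm. So its perimeter = 23.13 mm. Layer 9 is larger (23.13 vs 13.61 mm).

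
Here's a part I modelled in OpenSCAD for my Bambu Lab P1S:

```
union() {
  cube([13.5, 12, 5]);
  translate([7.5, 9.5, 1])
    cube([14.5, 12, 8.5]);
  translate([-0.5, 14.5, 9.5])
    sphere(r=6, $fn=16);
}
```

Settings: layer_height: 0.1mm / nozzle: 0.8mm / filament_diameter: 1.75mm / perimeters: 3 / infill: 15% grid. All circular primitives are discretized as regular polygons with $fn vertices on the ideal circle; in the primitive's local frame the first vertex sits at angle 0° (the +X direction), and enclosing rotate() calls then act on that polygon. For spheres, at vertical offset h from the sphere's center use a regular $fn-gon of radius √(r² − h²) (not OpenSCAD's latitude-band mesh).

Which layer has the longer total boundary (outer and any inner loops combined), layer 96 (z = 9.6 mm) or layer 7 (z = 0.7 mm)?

Layer 96 (z = 9.6): the cube is absent (z outside [0, 5]); the cube at (7.5, 9.5) is not intersected at this z (z outside [1, 9.5]); the r=6 sphere at (-0.5, 14.5) contributes a regular 16-gon of circumradius √(6²−0.1²) = 5.999 (perimeter = 2·16·5.999·sin(180°/16) = 37.45 mm); Combining (union): only the r=6 sphere at (-0.5, 14.5) is present, so the union is just that shape — boundary = 37.45 mm. So its perimeter = 37.45 mm. Layer 7 (z = 0.7): the cube (footprint 13.5×12) is included at this height (perimeter 51.00 mm); the cube at (7.5, 9.5) is absent (z outside [1, 9.5]); the sphere at (-0.5, 14.5) is absent (|z−center|=8.800 > r=6); Merging all regions: only the 13.5×12 cube is present, so the union is just that shape — boundary = 51.00 mm. So its perimeter = 51.00 mm. Layer 7 is larger (51.00 vs 37.45 mm).

layer 7 (z = 0.7 mm)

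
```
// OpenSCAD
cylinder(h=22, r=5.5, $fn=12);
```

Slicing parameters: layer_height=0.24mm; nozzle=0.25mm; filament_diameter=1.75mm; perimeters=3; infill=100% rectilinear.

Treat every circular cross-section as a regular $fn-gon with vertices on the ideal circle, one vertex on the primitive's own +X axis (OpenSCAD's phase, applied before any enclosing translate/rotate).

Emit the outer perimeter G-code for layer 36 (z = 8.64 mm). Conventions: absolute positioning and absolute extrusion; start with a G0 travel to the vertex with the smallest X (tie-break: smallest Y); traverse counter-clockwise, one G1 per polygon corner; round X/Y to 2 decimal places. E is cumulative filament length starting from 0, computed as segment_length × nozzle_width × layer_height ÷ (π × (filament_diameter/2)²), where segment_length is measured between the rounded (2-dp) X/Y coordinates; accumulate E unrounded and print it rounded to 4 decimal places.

At z = 8.64 mm: the cylinder: section is a regular 12-gon, circumradius r=5.5. The outline is a single polygon with 12 vertices. Extrusion per mm of travel: 0.25 × 0.24 / (π × 0.875²) = 0.024945. Accumulating E over each segment gives final E = 0.8519.

G0 X-5.50 Y0.00 Z8.64
G1 X-4.76 Y-2.75 E0.0710
G1 X-2.75 Y-4.76 E0.1419
G1 X0.00 Y-5.50 E0.2130
G1 X2.75 Y-4.76 E0.2840
G1 X4.76 Y-2.75 E0.3549
G1 X5.50 Y0.00 E0.4260
G1 X4.76 Y2.75 E0.4970
G1 X2.75 Y4.76 E0.5679
G1 X0.00 Y5.50 E0.6390
G1 X-2.75 Y4.76 E0.7100
G1 X-4.76 Y2.75 E0.7809
G1 X-5.50 Y0.00 E0.8519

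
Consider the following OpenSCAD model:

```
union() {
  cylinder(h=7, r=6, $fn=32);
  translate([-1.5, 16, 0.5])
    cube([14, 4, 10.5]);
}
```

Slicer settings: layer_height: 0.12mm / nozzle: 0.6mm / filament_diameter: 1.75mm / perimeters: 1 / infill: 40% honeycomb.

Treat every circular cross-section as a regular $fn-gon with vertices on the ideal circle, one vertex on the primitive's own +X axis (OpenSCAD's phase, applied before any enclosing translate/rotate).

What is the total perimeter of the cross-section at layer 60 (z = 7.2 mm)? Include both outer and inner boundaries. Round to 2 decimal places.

At z = 7.2 mm: the cylinder is absent (z outside [0, 7]); the cube at (-1.5, 16) is present — its section is the full 14×4 rectangle (perimeter 36.00 mm); Taking the union: only the 14×4 cube at (-1.5, 16) is present, so the union is just that shape — boundary = 36.00 mm. Overall, the cross-section is a single solid region. Total boundary length (outer) = 36.00 mm.

36.00 mm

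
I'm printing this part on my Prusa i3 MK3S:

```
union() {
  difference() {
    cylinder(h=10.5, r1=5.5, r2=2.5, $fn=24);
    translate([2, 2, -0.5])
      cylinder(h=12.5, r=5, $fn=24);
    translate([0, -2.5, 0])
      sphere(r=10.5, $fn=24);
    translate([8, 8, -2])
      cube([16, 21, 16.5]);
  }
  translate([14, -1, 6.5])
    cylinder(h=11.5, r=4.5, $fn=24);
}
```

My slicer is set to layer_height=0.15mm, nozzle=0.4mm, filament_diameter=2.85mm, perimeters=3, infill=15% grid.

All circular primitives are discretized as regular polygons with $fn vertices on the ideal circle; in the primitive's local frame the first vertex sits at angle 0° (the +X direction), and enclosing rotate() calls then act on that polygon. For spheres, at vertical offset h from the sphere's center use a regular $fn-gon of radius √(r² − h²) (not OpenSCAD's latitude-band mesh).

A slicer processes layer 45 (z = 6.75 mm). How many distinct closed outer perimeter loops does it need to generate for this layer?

At z = 6.75 mm: the cone (r1=5.5→r2=2.5) has section circumradius 3.571 here — a regular 24-gon; the r=5 cylinder at (2, 2) contributes a regular 24-gon of circumradius 5; the sphere at (0, -2.5): section is a regular 24-gon, circumradius = √(r²−h²) = √(10.5²−6.75²) = 8.043; the 16×21 cube at (8, 8) contributes its full rectangle; Taking the first minus the rest: starting from the cone, the r=5 cylinder at (2, 2) partially overlaps it — only the 31.70 mm² overlap (of its 77.65 mm²) is removed, clipping the outline; the r=10.5 sphere at (0, -2.5) covers all of what remains (removes everything); the 16×21 cube at (8, 8) misses the remaining region (no effect) — nothing remains; the r=4.5 cylinder at (14, -1) contributes a regular 24-gon of circumradius 4.5; Combining (union): only the r=4.5 cylinder at (14, -1) is present, so the union is just that shape — 1 connected region. The result has 1 disconnected region.

1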